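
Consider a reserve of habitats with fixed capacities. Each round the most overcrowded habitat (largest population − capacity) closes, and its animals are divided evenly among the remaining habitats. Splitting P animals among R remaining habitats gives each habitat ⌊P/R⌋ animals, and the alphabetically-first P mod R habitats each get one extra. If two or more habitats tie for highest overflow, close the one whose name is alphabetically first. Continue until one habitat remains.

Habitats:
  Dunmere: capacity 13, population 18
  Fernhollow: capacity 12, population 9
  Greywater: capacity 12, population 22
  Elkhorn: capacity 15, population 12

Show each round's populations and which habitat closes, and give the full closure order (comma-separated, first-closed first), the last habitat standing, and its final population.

Round 1: Dunmere=18 Elkhorn=12 Fernhollow=9 Greywater=22 → close Greywater (overflow 10)
  22÷3 = 7 each, +1 to first 1
Round 2: Dunmere=26 Elkhorn=19 Fernhollow=16 → close Dunmere (overflow 13)
  26÷2 = 13 each, +1 to first 0
Round 3: Elkhorn=32 Fernhollow=29 → close Elkhorn (overflow 17)
  32÷1 = 32 each, +1 to first 0

Closure order: Greywater, Dunmere, Elkhorn
Last habitat: Fernhollow with 61 animals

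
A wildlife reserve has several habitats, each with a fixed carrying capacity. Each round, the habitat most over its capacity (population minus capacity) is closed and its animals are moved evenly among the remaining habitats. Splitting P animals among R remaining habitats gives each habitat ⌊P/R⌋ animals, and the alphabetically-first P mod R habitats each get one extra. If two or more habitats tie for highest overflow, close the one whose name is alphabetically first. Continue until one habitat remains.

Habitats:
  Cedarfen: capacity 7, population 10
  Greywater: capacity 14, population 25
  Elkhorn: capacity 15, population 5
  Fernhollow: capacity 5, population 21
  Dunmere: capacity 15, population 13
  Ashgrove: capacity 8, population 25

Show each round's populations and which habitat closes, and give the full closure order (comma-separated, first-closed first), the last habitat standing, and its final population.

Closure order: Ashgrove, Fernhollow, Greywater, Cedarfen, Dunmere
Last habitat: Elkhorn with 99 animals

Round 1: Ashgrove=25 Cedarfen=10 Dunmere=13 Elkhorn=5 Fernhollow=21 Greywater=25 → close Ashgrove (overflow 17)
  25÷5 = 5 each, +1 to first 0
Round 2: Cedarfen=15 Dunmere=18 Elkhorn=10 Fernhollow=26 Greywater=30 → close Fernhollow (overflow 21)
  26÷4 = 6 each, +1 to first 2
Round 3: Cedarfen=22 Dunmere=25 Elkhorn=16 Greywater=36 → close Greywater (overflow 22)
  36÷3 = 12 each, +1 to first 0
Round 4: Cedarfen=34 Dunmere=37 Elkhorn=28 → close Cedarfen (overflow 27)
  34÷2 = 17 each, +1 to first 0
Round 5: Dunmere=54 Elkhorn=45 → close Dunmere (overflow 39)
  54÷1 = 54 each, +1 to first 0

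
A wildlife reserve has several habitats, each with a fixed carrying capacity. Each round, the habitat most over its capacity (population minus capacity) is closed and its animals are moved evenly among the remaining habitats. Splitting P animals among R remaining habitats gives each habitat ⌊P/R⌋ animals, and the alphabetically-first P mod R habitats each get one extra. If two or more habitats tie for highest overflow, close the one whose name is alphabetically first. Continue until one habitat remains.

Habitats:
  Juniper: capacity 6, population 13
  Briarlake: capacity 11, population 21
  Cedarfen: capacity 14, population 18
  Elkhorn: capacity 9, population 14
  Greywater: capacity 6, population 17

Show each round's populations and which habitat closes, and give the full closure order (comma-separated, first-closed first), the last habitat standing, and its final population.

Closure order: Greywater, Briarlake, Juniper, Cedarfen
Last habitat: Elkhorn with 83 animals

Round 1: Briarlake=21 Cedarfen=18 Elkhorn=14 Greywater=17 Juniper=13 → close Greywater (overflow 11)
  17÷4 = 4 each, +1 to first 1
Round 2: Briarlake=26 Cedarfen=22 Elkhorn=18 Juniper=17 → close Briarlake (overflow 15)
  26÷3 = 8 each, +1 to first 2
Round 3: Cedarfen=31 Elkhorn=27 Juniper=25 → close Juniper (overflow 19)
  25÷2 = 12 each, +1 to first 1
Round 4: Cedarfen=44 Elkhorn=39 → close Cedarfen (overflow 30)
  44÷1 = 44 each, +1 to first 0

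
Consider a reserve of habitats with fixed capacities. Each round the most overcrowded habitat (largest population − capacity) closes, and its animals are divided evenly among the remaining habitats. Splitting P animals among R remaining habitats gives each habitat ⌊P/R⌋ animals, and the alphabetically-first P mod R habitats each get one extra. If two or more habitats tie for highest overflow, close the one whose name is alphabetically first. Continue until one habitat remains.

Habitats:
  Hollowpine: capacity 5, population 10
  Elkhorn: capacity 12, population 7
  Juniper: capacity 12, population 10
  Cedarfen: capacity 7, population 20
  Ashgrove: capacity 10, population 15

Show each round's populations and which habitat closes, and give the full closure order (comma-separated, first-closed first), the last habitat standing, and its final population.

Round 1: Ashgrove=15 Cedarfen=20 Elkhorn=7 Hollowpine=10 Juniper=10 → close Cedarfen (overflow 13)
  20÷4 = 5 each, +1 to first 0
Round 2: Ashgrove=20 Elkhorn=12 Hollowpine=15 Juniper=15 → close Ashgrove (overflow 10)
  20÷3 = 6 each, +1 to first 2
Round 3: Elkhorn=19 Hollowpine=22 Juniper=21 → close Hollowpine (overflow 17)
  22÷2 = 11 each, +1 to first 0
Round 4: Elkhorn=30 Juniper=32 → close Juniper (overflow 20)
  32÷1 = 32 each, +1 to first 0

Closure order: Cedarfen, Ashgrove, Hollowpine, Juniper
Last habitat: Elkhorn with 62 animals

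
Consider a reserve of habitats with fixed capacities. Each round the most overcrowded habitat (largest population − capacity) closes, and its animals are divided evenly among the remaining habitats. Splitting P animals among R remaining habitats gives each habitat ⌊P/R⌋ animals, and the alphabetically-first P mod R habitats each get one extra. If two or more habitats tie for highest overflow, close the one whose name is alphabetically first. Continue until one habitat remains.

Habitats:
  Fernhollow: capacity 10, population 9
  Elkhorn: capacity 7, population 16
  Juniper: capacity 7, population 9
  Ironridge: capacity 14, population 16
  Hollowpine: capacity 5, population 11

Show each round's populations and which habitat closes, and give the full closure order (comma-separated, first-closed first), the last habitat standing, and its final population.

Closure order: Elkhorn, Hollowpine, Ironridge, Juniper
Last habitat: Fernhollow with 61 animals

Round 1: Elkhorn=16 Fernhollow=9 Hollowpine=11 Ironridge=16 Juniper=9 → close Elkhorn (overflow 9)
  16÷4 = 4 each, +1 to first 0
Round 2: Fernhollow=13 Hollowpine=15 Ironridge=20 Juniper=13 → close Hollowpine (overflow 10)
  15÷3 = 5 each, +1 to first 0
Round 3: Fernhollow=18 Ironridge=25 Juniper=18 → close Ironridge (overflow 11)
  25÷2 = 12 each, +1 to first 1
Round 4: Fernhollow=31 Juniper=30 → close Juniper (overflow 23)
  30÷1 = 30 each, +1 to first 0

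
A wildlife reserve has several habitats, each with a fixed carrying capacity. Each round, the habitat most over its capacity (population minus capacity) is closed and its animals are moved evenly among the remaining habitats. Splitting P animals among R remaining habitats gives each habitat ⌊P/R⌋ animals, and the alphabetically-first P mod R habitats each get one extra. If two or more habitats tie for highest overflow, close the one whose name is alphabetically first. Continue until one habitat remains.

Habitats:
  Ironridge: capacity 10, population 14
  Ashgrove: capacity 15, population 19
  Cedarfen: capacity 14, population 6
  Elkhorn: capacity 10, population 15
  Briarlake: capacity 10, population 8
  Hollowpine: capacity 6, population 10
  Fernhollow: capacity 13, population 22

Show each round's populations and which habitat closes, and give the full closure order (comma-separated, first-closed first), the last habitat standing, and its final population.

Closure order: Fernhollow, Elkhorn, Ashgrove, Hollowpine, Ironridge, Briarlake
Last habitat: Cedarfen with 94 animals

Round 1: Ashgrove=19 Briarlake=8 Cedarfen=6 Elkhorn=15 Fernhollow=22 Hollowpine=10 Ironridge=14 → close Fernhollow (overflow 9)
  22÷6 = 3 each, +1 to first 4
Round 2: Ashgrove=23 Briarlake=12 Cedarfen=10 Elkhorn=19 Hollowpine=13 Ironridge=17 → close Elkhorn (overflow 9)
  19÷5 = 3 each, +1 to first 4
Round 3: Ashgrove=27 Briarlake=16 Cedarfen=14 Hollowpine=17 Ironridge=20 → close Ashgrove (overflow 12)
  27÷4 = 6 each, +1 to first 3
Round 4: Briarlake=23 Cedarfen=21 Hollowpine=24 Ironridge=26 → close Hollowpine (overflow 18)
  24÷3 = 8 each, +1 to first 0
Round 5: Briarlake=31 Cedarfen=29 Ironridge=34 → close Ironridge (overflow 24)
  34÷2 = 17 each, +1 to first 0
Round 6: Briarlake=48 Cedarfen=46 → close Briarlake (overflow 38)
  48÷1 = 48 each, +1 to first 0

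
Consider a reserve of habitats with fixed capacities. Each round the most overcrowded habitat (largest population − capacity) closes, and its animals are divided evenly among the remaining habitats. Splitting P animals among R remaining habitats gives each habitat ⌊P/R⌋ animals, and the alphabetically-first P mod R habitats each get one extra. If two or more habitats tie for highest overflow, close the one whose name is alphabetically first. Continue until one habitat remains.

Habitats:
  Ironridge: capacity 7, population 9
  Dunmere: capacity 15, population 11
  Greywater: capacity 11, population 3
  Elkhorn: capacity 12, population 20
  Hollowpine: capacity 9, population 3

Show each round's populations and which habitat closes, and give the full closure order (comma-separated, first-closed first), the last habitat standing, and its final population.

Round 1: Dunmere=11 Elkhorn=20 Greywater=3 Hollowpine=3 Ironridge=9 → close Elkhorn (overflow 8)
  20÷4 = 5 each, +1 to first 0
Round 2: Dunmere=16 Greywater=8 Hollowpine=8 Ironridge=14 → close Ironridge (overflow 7)
  14÷3 = 4 each, +1 to first 2
Round 3: Dunmere=21 Greywater=13 Hollowpine=12 → close Dunmere (overflow 6)
  21÷2 = 10 each, +1 to first 1
Round 4: Greywater=24 Hollowpine=22 → close Greywater (overflow 13)
  24÷1 = 24 each, +1 to first 0

Closure order: Elkhorn, Ironridge, Dunmere, Greywater
Last habitat: Hollowpine with 46 animals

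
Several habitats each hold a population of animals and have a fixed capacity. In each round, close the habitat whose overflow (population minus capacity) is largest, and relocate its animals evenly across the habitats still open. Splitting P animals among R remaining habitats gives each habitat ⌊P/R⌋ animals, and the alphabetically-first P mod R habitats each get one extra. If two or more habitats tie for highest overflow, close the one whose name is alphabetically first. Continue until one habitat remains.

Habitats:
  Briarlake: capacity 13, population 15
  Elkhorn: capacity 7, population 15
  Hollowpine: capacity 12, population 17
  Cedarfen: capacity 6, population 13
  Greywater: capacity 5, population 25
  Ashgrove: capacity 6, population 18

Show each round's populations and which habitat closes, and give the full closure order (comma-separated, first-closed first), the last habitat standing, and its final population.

Closure order: Greywater, Ashgrove, Elkhorn, Cedarfen, Briarlake
Last habitat: Hollowpine with 103 animals

Round 1: Ashgrove=18 Briarlake=15 Cedarfen=13 Elkhorn=15 Greywater=25 Hollowpine=17 → close Greywater (overflow 20)
  25÷5 = 5 each, +1 to first 0
Round 2: Ashgrove=23 Briarlake=20 Cedarfen=18 Elkhorn=20 Hollowpine=22 → close Ashgrove (overflow 17)
  23÷4 = 5 each, +1 to first 3
Round 3: Briarlake=26 Cedarfen=24 Elkhorn=26 Hollowpine=27 → close Elkhorn (overflow 19)
  26÷3 = 8 each, +1 to first 2
Round 4: Briarlake=35 Cedarfen=33 Hollowpine=35 → close Cedarfen (overflow 27)
  33÷2 = 16 each, +1 to first 1
Round 5: Briarlake=52 Hollowpine=51 → close Briarlake (overflow 39)
  52÷1 = 52 each, +1 to first 0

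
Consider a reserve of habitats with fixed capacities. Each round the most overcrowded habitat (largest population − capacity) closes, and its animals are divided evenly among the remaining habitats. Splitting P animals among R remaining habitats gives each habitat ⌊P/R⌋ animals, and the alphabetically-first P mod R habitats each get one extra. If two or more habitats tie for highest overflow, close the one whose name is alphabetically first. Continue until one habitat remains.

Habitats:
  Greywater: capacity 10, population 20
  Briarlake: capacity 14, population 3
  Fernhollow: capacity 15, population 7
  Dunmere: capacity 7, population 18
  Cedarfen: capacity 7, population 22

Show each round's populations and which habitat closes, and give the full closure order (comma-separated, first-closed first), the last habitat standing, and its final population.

Round 1: Briarlake=3 Cedarfen=22 Dunmere=18 Fernhollow=7 Greywater=20 → close Cedarfen (overflow 15)
  22÷4 = 5 each, +1 to first 2
Round 2: Briarlake=9 Dunmere=24 Fernhollow=12 Greywater=25 → close Dunmere (overflow 17)
  24÷3 = 8 each, +1 to first 0
Round 3: Briarlake=17 Fernhollow=20 Greywater=33 → close Greywater (overflow 23)
  33÷2 = 16 each, +1 to first 1
Round 4: Briarlake=34 Fernhollow=36 → close Fernhollow (overflow 21)
  36÷1 = 36 each, +1 to first 0

Closure order: Cedarfen, Dunmere, Greywater, Fernhollow
Last habitat: Briarlake with 70 animals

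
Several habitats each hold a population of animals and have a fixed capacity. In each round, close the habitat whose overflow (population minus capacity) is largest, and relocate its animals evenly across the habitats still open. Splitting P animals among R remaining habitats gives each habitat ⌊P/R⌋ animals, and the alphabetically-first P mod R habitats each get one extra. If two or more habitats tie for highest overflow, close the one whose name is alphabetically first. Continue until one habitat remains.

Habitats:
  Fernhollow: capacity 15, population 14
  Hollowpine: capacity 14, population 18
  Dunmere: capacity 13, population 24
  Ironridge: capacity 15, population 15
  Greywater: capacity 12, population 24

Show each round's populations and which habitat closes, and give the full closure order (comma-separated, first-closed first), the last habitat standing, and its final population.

Closure order: Greywater, Dunmere, Hollowpine, Ironridge
Last habitat: Fernhollow with 95 animals

Round 1: Dunmere=24 Fernhollow=14 Greywater=24 Hollowpine=18 Ironridge=15 → close Greywater (overflow 12)
  24÷4 = 6 each, +1 to first 0
Round 2: Dunmere=30 Fernhollow=20 Hollowpine=24 Ironridge=21 → close Dunmere (overflow 17)
  30÷3 = 10 each, +1 to first 0
Round 3: Fernhollow=30 Hollowpine=34 Ironridge=31 → close Hollowpine (overflow 20)
  34÷2 = 17 each, +1 to first 0
Round 4: Fernhollow=47 Ironridge=48 → close Ironridge (overflow 33)
  48÷1 = 48 each, +1 to first 0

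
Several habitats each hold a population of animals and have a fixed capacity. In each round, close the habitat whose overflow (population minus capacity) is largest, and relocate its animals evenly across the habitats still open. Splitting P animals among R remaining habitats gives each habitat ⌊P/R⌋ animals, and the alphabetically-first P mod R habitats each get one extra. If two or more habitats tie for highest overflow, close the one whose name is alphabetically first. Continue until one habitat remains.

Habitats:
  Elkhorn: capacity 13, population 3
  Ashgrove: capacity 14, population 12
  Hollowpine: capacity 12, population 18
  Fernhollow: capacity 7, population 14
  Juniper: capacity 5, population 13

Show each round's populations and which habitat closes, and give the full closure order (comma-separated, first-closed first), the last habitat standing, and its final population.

Round 1: Ashgrove=12 Elkhorn=3 Fernhollow=14 Hollowpine=18 Juniper=13 → close Juniper (overflow 8)
  13÷4 = 3 each, +1 to first 1
Round 2: Ashgrove=16 Elkhorn=6 Fernhollow=17 Hollowpine=21 → close Fernhollow (overflow 10)
  17÷3 = 5 each, +1 to first 2
Round 3: Ashgrove=22 Elkhorn=12 Hollowpine=26 → close Hollowpine (overflow 14)
  26÷2 = 13 each, +1 to first 0
Round 4: Ashgrove=35 Elkhorn=25 → close Ashgrove (overflow 21)
  35÷1 = 35 each, +1 to first 0

Closure order: Juniper, Fernhollow, Hollowpine, Ashgrove
Last habitat: Elkhorn with 60 animals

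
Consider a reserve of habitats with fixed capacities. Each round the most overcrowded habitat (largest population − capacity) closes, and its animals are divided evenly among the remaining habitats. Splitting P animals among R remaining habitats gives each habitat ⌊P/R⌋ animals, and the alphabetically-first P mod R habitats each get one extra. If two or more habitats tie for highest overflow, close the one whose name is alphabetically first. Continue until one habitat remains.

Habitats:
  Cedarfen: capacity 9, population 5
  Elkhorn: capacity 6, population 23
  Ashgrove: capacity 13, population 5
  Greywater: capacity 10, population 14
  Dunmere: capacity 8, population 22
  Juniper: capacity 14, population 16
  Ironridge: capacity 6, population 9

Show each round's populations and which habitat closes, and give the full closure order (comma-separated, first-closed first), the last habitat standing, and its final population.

Closure order: Elkhorn, Dunmere, Greywater, Ironridge, Juniper, Cedarfen
Last habitat: Ashgrove with 94 animals

Round 1: Ashgrove=5 Cedarfen=5 Dunmere=22 Elkhorn=23 Greywater=14 Ironridge=9 Juniper=16 → close Elkhorn (overflow 17)
  23÷6 = 3 each, +1 to first 5
Round 2: Ashgrove=9 Cedarfen=9 Dunmere=26 Greywater=18 Ironridge=13 Juniper=19 → close Dunmere (overflow 18)
  26÷5 = 5 each, +1 to first 1
Round 3: Ashgrove=15 Cedarfen=14 Greywater=23 Ironridge=18 Juniper=24 → close Greywater (overflow 13)
  23÷4 = 5 each, +1 to first 3
Round 4: Ashgrove=21 Cedarfen=20 Ironridge=24 Juniper=29 → close Ironridge (overflow 18)
  24÷3 = 8 each, +1 to first 0
Round 5: Ashgrove=29 Cedarfen=28 Juniper=37 → close Juniper (overflow 23)
  37÷2 = 18 each, +1 to first 1
Round 6: Ashgrove=48 Cedarfen=46 → close Cedarfen (overflow 37)
  46÷1 = 46 each, +1 to first 0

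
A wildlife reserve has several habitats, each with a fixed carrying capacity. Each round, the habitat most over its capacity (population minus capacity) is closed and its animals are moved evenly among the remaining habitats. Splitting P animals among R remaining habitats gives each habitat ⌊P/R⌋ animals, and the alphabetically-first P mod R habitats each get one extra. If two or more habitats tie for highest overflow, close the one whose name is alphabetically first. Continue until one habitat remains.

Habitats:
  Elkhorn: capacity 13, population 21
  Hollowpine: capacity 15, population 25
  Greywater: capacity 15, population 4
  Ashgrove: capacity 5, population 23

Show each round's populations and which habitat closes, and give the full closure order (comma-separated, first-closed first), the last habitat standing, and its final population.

Closure order: Ashgrove, Hollowpine, Elkhorn
Last habitat: Greywater with 73 animals

Round 1: Ashgrove=23 Elkhorn=21 Greywater=4 Hollowpine=25 → close Ashgrove (overflow 18)
  23÷3 = 7 each, +1 to first 2
Round 2: Elkhorn=29 Greywater=12 Hollowpine=32 → close Hollowpine (overflow 17)
  32÷2 = 16 each, +1 to first 0
Round 3: Elkhorn=45 Greywater=28 → close Elkhorn (overflow 32)
  45÷1 = 45 each, +1 to first 0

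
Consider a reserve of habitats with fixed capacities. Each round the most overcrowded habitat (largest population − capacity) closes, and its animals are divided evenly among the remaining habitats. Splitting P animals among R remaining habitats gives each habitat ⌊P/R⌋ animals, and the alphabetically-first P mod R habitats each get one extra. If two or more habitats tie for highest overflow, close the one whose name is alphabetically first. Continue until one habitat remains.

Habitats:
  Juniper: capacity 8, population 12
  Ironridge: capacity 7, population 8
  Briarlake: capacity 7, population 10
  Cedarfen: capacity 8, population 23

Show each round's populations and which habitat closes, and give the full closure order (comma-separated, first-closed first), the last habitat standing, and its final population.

Round 1: Briarlake=10 Cedarfen=23 Ironridge=8 Juniper=12 → close Cedarfen (overflow 15)
  23÷3 = 7 each, +1 to first 2
Round 2: Briarlake=18 Ironridge=16 Juniper=19 → close Briarlake (overflow 11)
  18÷2 = 9 each, +1 to first 0
Round 3: Ironridge=25 Juniper=28 → close Juniper (overflow 20)
  28÷1 = 28 each, +1 to first 0

Closure order: Cedarfen, Briarlake, Juniper
Last habitat: Ironridge with 53 animals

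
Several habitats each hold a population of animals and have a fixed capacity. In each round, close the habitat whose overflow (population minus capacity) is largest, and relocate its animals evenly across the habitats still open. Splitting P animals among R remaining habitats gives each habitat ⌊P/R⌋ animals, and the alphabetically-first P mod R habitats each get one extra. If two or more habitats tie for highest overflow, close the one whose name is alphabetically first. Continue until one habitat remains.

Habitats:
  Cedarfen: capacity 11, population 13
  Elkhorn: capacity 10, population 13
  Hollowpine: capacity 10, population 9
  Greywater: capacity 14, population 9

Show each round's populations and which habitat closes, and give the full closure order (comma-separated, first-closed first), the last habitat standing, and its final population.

Round 1: Cedarfen=13 Elkhorn=13 Greywater=9 Hollowpine=9 → close Elkhorn (overflow 3)
  13÷3 = 4 each, +1 to first 1
Round 2: Cedarfen=18 Greywater=13 Hollowpine=13 → close Cedarfen (overflow 7)
  18÷2 = 9 each, +1 to first 0
Round 3: Greywater=22 Hollowpine=22 → close Hollowpine (overflow 12)
  22÷1 = 22 each, +1 to first 0

Closure order: Elkhorn, Cedarfen, Hollowpine
Last habitat: Greywater with 44 animals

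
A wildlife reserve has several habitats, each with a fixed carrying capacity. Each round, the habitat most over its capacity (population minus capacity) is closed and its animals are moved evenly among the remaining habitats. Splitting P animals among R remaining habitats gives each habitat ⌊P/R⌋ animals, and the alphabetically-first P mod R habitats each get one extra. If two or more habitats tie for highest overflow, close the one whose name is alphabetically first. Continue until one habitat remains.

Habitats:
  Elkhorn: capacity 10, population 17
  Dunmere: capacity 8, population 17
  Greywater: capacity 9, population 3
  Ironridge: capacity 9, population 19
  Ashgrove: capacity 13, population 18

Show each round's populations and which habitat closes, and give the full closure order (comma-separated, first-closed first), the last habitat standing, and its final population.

Round 1: Ashgrove=18 Dunmere=17 Elkhorn=17 Greywater=3 Ironridge=19 → close Ironridge (overflow 10)
  19÷4 = 4 each, +1 to first 3
Round 2: Ashgrove=23 Dunmere=22 Elkhorn=22 Greywater=7 → close Dunmere (overflow 14)
  22÷3 = 7 each, +1 to first 1
Round 3: Ashgrove=31 Elkhorn=29 Greywater=14 → close Elkhorn (overflow 19)
  29÷2 = 14 each, +1 to first 1
Round 4: Ashgrove=46 Greywater=28 → close Ashgrove (overflow 33)
  46÷1 = 46 each, +1 to first 0

Closure order: Ironridge, Dunmere, Elkhorn, Ashgrove
Last habitat: Greywater with 74 animals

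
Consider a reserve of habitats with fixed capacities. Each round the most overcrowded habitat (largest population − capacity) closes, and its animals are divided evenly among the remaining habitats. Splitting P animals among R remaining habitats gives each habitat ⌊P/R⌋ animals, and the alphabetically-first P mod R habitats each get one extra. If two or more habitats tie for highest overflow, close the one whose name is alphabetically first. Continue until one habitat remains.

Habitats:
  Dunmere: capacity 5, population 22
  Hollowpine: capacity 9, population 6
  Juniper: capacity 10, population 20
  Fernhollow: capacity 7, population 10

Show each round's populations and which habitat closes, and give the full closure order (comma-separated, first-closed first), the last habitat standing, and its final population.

Round 1: Dunmere=22 Fernhollow=10 Hollowpine=6 Juniper=20 → close Dunmere (overflow 17)
  22÷3 = 7 each, +1 to first 1
Round 2: Fernhollow=18 Hollowpine=13 Juniper=27 → close Juniper (overflow 17)
  27÷2 = 13 each, +1 to first 1
Round 3: Fernhollow=32 Hollowpine=26 → close Fernhollow (overflow 25)
  32÷1 = 32 each, +1 to first 0

Closure order: Dunmere, Juniper, Fernhollow
Last habitat: Hollowpine with 58 animals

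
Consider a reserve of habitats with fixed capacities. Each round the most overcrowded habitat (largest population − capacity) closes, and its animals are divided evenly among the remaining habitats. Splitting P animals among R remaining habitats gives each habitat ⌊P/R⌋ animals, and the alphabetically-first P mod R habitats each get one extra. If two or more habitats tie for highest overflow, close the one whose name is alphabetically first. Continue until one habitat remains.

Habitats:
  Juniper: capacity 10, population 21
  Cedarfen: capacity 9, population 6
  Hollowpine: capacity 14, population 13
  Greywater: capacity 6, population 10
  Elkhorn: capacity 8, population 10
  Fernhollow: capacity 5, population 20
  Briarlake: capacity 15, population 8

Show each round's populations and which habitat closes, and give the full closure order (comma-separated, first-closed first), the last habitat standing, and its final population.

Round 1: Briarlake=8 Cedarfen=6 Elkhorn=10 Fernhollow=20 Greywater=10 Hollowpine=13 Juniper=21 → close Fernhollow (overflow 15)
  20÷6 = 3 each, +1 to first 2
Round 2: Briarlake=12 Cedarfen=10 Elkhorn=13 Greywater=13 Hollowpine=16 Juniper=24 → close Juniper (overflow 14)
  24÷5 = 4 each, +1 to first 4
Round 3: Briarlake=17 Cedarfen=15 Elkhorn=18 Greywater=18 Hollowpine=20 → close Greywater (overflow 12)
  18÷4 = 4 each, +1 to first 2
Round 4: Briarlake=22 Cedarfen=20 Elkhorn=22 Hollowpine=24 → close Elkhorn (overflow 14)
  22÷3 = 7 each, +1 to first 1
Round 5: Briarlake=30 Cedarfen=27 Hollowpine=31 → close Cedarfen (overflow 18)
  27÷2 = 13 each, +1 to first 1
Round 6: Briarlake=44 Hollowpine=44 → close Hollowpine (overflow 30)
  44÷1 = 44 each, +1 to first 0

Closure order: Fernhollow, Juniper, Greywater, Elkhorn, Cedarfen, Hollowpine
Last habitat: Briarlake with 88 animals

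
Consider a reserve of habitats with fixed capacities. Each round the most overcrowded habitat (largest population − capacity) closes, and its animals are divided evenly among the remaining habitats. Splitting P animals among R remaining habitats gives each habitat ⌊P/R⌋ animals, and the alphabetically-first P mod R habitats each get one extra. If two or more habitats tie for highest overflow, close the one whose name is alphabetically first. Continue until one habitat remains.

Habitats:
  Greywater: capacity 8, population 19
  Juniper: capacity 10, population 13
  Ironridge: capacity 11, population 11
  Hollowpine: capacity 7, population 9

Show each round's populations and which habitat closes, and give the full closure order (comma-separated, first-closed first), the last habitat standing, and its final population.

Round 1: Greywater=19 Hollowpine=9 Ironridge=11 Juniper=13 → close Greywater (overflow 11)
  19÷3 = 6 each, +1 to first 1
Round 2: Hollowpine=16 Ironridge=17 Juniper=19 → close Hollowpine (overflow 9)
  16÷2 = 8 each, +1 to first 0
Round 3: Ironridge=25 Juniper=27 → close Juniper (overflow 17)
  27÷1 = 27 each, +1 to first 0

Closure order: Greywater, Hollowpine, Juniper
Last habitat: Ironridge with 52 animals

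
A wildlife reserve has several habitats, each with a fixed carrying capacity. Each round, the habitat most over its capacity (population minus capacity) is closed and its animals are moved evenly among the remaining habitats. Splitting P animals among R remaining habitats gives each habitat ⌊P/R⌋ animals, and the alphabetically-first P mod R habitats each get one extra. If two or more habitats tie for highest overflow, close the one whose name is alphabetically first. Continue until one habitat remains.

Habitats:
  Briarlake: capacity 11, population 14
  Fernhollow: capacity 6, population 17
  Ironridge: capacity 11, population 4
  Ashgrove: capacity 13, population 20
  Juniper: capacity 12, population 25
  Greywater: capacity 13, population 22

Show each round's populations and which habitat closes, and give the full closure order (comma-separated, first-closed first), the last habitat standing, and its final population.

Round 1: Ashgrove=20 Briarlake=14 Fernhollow=17 Greywater=22 Ironridge=4 Juniper=25 → close Juniper (overflow 13)
  25÷5 = 5 each, +1 to first 0
Round 2: Ashgrove=25 Briarlake=19 Fernhollow=22 Greywater=27 Ironridge=9 → close Fernhollow (overflow 16)
  22÷4 = 5 each, +1 to first 2
Round 3: Ashgrove=31 Briarlake=25 Greywater=32 Ironridge=14 → close Greywater (overflow 19)
  32÷3 = 10 each, +1 to first 2
Round 4: Ashgrove=42 Briarlake=36 Ironridge=24 → close Ashgrove (overflow 29)
  42÷2 = 21 each, +1 to first 0
Round 5: Briarlake=57 Ironridge=45 → close Briarlake (overflow 46)
  57÷1 = 57 each, +1 to first 0

Closure order: Juniper, Fernhollow, Greywater, Ashgrove, Briarlake
Last habitat: Ironridge with 102 animals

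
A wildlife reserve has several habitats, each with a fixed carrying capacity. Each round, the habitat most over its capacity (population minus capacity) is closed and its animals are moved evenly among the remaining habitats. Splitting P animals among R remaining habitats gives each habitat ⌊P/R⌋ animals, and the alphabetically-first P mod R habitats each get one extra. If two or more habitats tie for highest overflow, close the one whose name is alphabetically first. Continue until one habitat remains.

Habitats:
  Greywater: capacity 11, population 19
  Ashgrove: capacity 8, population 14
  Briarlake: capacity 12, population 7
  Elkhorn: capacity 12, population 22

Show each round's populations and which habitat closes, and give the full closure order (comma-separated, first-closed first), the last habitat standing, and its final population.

Closure order: Elkhorn, Greywater, Ashgrove
Last habitat: Briarlake with 62 animals

Round 1: Ashgrove=14 Briarlake=7 Elkhorn=22 Greywater=19 → close Elkhorn (overflow 10)
  22÷3 = 7 each, +1 to first 1
Round 2: Ashgrove=22 Briarlake=14 Greywater=26 → close Greywater (overflow 15)
  26÷2 = 13 each, +1 to first 0
Round 3: Ashgrove=35 Briarlake=27 → close Ashgrove (overflow 27)
  35÷1 = 35 each, +1 to first 0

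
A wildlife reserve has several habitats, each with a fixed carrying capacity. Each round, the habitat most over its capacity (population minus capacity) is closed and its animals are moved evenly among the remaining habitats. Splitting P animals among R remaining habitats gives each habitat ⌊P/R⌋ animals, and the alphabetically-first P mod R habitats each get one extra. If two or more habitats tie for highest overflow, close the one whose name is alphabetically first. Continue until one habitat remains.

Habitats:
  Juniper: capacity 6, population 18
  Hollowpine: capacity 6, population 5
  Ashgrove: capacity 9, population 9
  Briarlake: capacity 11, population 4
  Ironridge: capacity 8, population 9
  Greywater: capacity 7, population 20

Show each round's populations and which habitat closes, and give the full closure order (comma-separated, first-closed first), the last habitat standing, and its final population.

Closure order: Greywater, Juniper, Ashgrove, Ironridge, Hollowpine
Last habitat: Briarlake with 65 animals

Round 1: Ashgrove=9 Briarlake=4 Greywater=20 Hollowpine=5 Ironridge=9 Juniper=18 → close Greywater (overflow 13)
  20÷5 = 4 each, +1 to first 0
Round 2: Ashgrove=13 Briarlake=8 Hollowpine=9 Ironridge=13 Juniper=22 → close Juniper (overflow 16)
  22÷4 = 5 each, +1 to first 2
Round 3: Ashgrove=19 Briarlake=14 Hollowpine=14 Ironridge=18 → close Ashgrove (overflow 10)
  19÷3 = 6 each, +1 to first 1
Round 4: Briarlake=21 Hollowpine=20 Ironridge=24 → close Ironridge (overflow 16)
  24÷2 = 12 each, +1 to first 0
Round 5: Briarlake=33 Hollowpine=32 → close Hollowpine (overflow 26)
  32÷1 = 32 each, +1 to first 0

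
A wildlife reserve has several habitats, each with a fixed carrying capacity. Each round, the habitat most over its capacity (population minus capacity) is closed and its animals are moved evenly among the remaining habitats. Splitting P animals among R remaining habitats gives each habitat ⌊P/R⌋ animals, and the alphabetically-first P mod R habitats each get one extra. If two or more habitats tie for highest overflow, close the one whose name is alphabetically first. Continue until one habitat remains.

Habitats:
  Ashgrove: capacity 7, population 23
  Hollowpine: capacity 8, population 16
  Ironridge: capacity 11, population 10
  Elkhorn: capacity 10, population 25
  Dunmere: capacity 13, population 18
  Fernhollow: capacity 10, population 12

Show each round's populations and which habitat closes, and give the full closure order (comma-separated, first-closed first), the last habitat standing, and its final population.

Closure order: Ashgrove, Elkhorn, Hollowpine, Dunmere, Fernhollow
Last habitat: Ironridge with 104 animals

Round 1: Ashgrove=23 Dunmere=18 Elkhorn=25 Fernhollow=12 Hollowpine=16 Ironridge=10 → close Ashgrove (overflow 16)
  23÷5 = 4 each, +1 to first 3
Round 2: Dunmere=23 Elkhorn=30 Fernhollow=17 Hollowpine=20 Ironridge=14 → close Elkhorn (overflow 20)
  30÷4 = 7 each, +1 to first 2
Round 3: Dunmere=31 Fernhollow=25 Hollowpine=27 Ironridge=21 → close Hollowpine (overflow 19)
  27÷3 = 9 each, +1 to first 0
Round 4: Dunmere=40 Fernhollow=34 Ironridge=30 → close Dunmere (overflow 27)
  40÷2 = 20 each, +1 to first 0
Round 5: Fernhollow=54 Ironridge=50 → close Fernhollow (overflow 44)
  54÷1 = 54 each, +1 to first 0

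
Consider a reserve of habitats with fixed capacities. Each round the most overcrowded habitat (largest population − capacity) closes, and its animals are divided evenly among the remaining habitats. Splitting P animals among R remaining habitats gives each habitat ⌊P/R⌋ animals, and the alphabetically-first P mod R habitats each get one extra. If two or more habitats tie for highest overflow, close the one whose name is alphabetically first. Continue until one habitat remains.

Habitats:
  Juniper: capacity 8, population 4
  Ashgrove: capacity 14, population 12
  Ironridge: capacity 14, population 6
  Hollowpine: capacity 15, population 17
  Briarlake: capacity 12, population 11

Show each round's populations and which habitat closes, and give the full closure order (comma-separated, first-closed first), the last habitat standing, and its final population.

Closure order: Hollowpine, Ashgrove, Briarlake, Juniper
Last habitat: Ironridge with 50 animals

Round 1: Ashgrove=12 Briarlake=11 Hollowpine=17 Ironridge=6 Juniper=4 → close Hollowpine (overflow 2)
  17÷4 = 4 each, +1 to first 1
Round 2: Ashgrove=17 Briarlake=15 Ironridge=10 Juniper=8 → close Ashgrove (overflow 3)
  17÷3 = 5 each, +1 to first 2
Round 3: Briarlake=21 Ironridge=16 Juniper=13 → close Briarlake (overflow 9)
  21÷2 = 10 each, +1 to first 1
Round 4: Ironridge=27 Juniper=23 → close Juniper (overflow 15)
  23÷1 = 23 each, +1 to first 0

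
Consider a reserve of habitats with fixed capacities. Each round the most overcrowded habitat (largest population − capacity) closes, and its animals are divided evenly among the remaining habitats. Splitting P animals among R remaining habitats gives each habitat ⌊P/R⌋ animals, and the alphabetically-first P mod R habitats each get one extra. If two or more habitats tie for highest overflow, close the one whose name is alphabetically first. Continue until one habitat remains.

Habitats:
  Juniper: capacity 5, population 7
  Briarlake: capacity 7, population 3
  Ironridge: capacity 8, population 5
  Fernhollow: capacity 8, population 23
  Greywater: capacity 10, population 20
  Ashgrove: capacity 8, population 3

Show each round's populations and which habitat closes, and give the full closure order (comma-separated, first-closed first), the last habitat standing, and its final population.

Round 1: Ashgrove=3 Briarlake=3 Fernhollow=23 Greywater=20 Ironridge=5 Juniper=7 → close Fernhollow (overflow 15)
  23÷5 = 4 each, +1 to first 3
Round 2: Ashgrove=8 Briarlake=8 Greywater=25 Ironridge=9 Juniper=11 → close Greywater (overflow 15)
  25÷4 = 6 each, +1 to first 1
Round 3: Ashgrove=15 Briarlake=14 Ironridge=15 Juniper=17 → close Juniper (overflow 12)
  17÷3 = 5 each, +1 to first 2
Round 4: Ashgrove=21 Briarlake=20 Ironridge=20 → close Ashgrove (overflow 13)
  21÷2 = 10 each, +1 to first 1
Round 5: Briarlake=31 Ironridge=30 → close Briarlake (overflow 24)
  31÷1 = 31 each, +1 to first 0

Closure order: Fernhollow, Greywater, Juniper, Ashgrove, Briarlake
Last habitat: Ironridge with 61 animals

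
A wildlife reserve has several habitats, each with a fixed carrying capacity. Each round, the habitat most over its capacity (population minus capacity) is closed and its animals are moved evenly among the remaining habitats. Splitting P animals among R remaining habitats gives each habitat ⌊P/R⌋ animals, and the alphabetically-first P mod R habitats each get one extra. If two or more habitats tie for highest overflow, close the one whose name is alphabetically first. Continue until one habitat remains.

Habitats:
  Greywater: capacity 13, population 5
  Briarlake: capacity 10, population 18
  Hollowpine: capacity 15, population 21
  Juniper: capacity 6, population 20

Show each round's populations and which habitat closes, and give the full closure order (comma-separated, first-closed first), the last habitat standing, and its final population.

Round 1: Briarlake=18 Greywater=5 Hollowpine=21 Juniper=20 → close Juniper (overflow 14)
  20÷3 = 6 each, +1 to first 2
Round 2: Briarlake=25 Greywater=12 Hollowpine=27 → close Briarlake (overflow 15)
  25÷2 = 12 each, +1 to first 1
Round 3: Greywater=25 Hollowpine=39 → close Hollowpine (overflow 24)
  39÷1 = 39 each, +1 to first 0

Closure order: Juniper, Briarlake, Hollowpine
Last habitat: Greywater with 64 animals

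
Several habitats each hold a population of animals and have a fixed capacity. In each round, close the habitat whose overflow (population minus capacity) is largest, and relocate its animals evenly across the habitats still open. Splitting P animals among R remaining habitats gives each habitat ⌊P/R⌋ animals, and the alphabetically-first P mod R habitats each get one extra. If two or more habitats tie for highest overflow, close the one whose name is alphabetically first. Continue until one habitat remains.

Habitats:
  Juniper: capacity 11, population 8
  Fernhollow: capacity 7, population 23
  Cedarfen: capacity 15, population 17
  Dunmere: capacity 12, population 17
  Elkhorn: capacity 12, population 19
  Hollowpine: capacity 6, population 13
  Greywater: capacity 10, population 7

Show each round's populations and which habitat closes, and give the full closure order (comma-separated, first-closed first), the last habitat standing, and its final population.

Round 1: Cedarfen=17 Dunmere=17 Elkhorn=19 Fernhollow=23 Greywater=7 Hollowpine=13 Juniper=8 → close Fernhollow (overflow 16)
  23÷6 = 3 each, +1 to first 5
Round 2: Cedarfen=21 Dunmere=21 Elkhorn=23 Greywater=11 Hollowpine=17 Juniper=11 → close Elkhorn (overflow 11)
  23÷5 = 4 each, +1 to first 3
Round 3: Cedarfen=26 Dunmere=26 Greywater=16 Hollowpine=21 Juniper=15 → close Hollowpine (overflow 15)
  21÷4 = 5 each, +1 to first 1
Round 4: Cedarfen=32 Dunmere=31 Greywater=21 Juniper=20 → close Dunmere (overflow 19)
  31÷3 = 10 each, +1 to first 1
Round 5: Cedarfen=43 Greywater=31 Juniper=30 → close Cedarfen (overflow 28)
  43÷2 = 21 each, +1 to first 1
Round 6: Greywater=53 Juniper=51 → close Greywater (overflow 43)
  53÷1 = 53 each, +1 to first 0

Closure order: Fernhollow, Elkhorn, Hollowpine, Dunmere, Cedarfen, Greywater
Last habitat: Juniper with 104 animals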